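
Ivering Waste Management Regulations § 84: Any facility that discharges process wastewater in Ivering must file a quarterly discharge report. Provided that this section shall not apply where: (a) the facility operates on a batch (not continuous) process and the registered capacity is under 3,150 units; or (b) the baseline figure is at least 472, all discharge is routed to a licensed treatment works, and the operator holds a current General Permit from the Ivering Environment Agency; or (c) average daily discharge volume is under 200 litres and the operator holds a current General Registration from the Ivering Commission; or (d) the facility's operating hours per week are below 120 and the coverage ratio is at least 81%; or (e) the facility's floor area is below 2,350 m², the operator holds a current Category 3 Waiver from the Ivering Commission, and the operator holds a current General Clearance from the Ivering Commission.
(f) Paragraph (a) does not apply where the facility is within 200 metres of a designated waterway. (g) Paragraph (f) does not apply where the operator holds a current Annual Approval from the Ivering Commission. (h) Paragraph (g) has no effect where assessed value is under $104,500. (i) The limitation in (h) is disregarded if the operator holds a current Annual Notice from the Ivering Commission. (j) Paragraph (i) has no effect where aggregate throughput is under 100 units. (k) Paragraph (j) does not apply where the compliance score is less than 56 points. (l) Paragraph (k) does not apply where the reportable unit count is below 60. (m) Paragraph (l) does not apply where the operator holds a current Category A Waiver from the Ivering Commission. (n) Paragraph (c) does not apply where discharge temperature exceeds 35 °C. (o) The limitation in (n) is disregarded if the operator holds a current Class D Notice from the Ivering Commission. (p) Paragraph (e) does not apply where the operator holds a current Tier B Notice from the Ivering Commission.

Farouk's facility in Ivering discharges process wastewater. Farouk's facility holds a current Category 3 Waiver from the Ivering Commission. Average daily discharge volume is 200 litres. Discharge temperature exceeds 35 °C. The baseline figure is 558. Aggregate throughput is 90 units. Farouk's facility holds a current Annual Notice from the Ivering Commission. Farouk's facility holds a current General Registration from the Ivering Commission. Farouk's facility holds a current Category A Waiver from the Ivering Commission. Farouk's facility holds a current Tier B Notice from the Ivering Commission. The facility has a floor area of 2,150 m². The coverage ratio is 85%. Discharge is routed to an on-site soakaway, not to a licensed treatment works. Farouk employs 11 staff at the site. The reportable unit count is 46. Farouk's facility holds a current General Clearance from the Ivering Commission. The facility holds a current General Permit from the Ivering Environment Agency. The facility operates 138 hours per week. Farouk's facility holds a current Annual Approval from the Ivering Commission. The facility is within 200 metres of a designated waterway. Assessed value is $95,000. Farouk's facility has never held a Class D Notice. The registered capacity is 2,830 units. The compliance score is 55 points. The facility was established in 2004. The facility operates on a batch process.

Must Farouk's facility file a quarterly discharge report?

Exception (a) is satisfied on its face — the facility operates on a batch process; the registered capacity is 2,830 units, under the 3,150 units limit. As to paragraphs (f)–(m): (f) would limit (a) — the facility is within 200 m of a designated waterway — but (g) sets (f) aside: (g) operates against (f): a current Annual Approval is held. (h) would limit (g) — assessed value is $95,000, under the $104,500 limit — but (i) sets (h) aside: (i) operates against (h): a current Annual Notice is held. (j) operates (aggregate throughput is 90 units, under the 100 units limit), but is set aside by (k): (k) operates against (j): the compliance score is 55 points, less than the 56 points limit. (l) is triggered (the reportable unit count is 46, below the 60 limit), but is itself disapplied by (m): (m) operates against (l): a current Category A Waiver is held. Exception (a) stands.
Exception (b) requires that all discharge is routed to a licensed treatment works; but discharge is not routed to a licensed treatment works, so (b) is unavailable.
Exception (c) fails — average daily discharge volume is 200 litres, not under 200 litres.
Exception (d) fails — the facility's operating hours per week are 138, not below 120.
Exception (e): the facility's floor area is 2,150 m², below the 2,350 m² limit; a current Category 3 Waiver is held; a current General Clearance is held — every condition holds. However, paragraph (p) must be considered: (p) operates against (e): a current Tier B Notice is held. (e) is therefore removed.

No — exception (a) applies; Farouk's facility is not required to file a quarterly discharge report.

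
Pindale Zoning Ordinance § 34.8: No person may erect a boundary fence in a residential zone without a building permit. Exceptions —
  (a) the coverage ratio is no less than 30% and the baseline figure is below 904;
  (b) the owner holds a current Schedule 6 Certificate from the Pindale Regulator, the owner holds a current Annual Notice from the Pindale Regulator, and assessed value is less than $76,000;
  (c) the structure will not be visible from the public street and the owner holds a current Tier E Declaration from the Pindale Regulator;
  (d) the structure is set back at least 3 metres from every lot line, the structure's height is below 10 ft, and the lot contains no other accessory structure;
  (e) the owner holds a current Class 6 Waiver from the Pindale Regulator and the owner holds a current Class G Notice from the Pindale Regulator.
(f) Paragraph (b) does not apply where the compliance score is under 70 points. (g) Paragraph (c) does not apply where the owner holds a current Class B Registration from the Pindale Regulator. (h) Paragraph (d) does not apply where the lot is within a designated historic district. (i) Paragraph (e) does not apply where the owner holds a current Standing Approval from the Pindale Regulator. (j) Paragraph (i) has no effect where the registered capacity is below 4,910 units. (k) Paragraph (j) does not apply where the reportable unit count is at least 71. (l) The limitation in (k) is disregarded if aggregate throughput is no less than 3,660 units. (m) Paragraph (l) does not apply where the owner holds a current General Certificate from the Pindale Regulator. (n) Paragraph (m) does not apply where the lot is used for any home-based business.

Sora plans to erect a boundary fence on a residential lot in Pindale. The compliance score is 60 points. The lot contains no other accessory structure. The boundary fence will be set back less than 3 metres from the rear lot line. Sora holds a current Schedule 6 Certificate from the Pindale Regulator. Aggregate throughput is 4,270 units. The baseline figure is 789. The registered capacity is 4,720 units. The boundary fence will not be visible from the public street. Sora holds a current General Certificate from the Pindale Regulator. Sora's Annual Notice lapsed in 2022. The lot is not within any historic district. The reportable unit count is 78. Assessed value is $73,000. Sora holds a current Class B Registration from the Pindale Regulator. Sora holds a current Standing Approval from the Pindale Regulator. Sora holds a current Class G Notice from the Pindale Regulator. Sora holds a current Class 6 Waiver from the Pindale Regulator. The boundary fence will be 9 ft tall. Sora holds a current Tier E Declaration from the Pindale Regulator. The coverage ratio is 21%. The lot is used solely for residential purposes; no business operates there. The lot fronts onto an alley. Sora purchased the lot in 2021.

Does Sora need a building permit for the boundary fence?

Yes — Sora must obtain a building permit.

Exception (a) does not apply: the coverage ratio is 21%, short of 30%.
Exception (b) does not apply: there is no Annual Notice in force.
All of (c)'s requirements are met (the structure will not be visible from the street; a current Tier E Declaration is held). Turning to paragraph (g): (g) operates against (c): a current Class B Registration is held. Exception (c) does not apply.
Exception (d) fails — the rear setback is under 3 m.
All of (e)'s requirements are met (a current Class 6 Waiver is held; a current Class G Notice is held). But applying paragraphs (i)–(n): (i) applies — a current Standing Approval is held. (j) would limit (i) — the registered capacity is 4,720 units, below the 4,910 units limit — but (k) sets (j) aside: (k) operates against (j): the reportable unit count is 78, meeting the 71 threshold. (l) is triggered (aggregate throughput is 4,270 units, meeting the 3,660 units threshold), but is itself disapplied by (m): (m) operates against (l): a current General Certificate is held. (n), which would lift (m), is inapplicable — the lot is solely residential. Exception (e) does not apply.
None of the exceptions is available; § 34.8 applies in full.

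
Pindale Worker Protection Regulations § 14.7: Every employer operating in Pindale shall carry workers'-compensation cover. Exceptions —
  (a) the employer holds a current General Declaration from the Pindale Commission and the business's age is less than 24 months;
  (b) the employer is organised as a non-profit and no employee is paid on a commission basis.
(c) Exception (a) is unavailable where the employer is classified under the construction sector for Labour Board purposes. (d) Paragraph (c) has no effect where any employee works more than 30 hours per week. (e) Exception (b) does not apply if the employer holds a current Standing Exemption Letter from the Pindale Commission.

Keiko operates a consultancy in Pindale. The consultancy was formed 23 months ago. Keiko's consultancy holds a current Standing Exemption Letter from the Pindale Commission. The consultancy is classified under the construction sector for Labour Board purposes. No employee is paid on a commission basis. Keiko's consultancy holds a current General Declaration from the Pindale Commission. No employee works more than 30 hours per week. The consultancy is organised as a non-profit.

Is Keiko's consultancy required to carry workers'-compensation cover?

Yes — Keiko's consultancy must carry workers'-compensation cover.

Exception (a) is satisfied on its face — a current General Declaration is held; the business's age is 23 months, less than the 24 months limit. But applying paragraphs (c)–(d): (c) operates — the consultancy is classified under the construction sector. (d) does not operate here (no employee exceeds 30 hours/week), so (c) stands. (a) is therefore removed.
Exception (b)'s conditions are all satisfied: the employer is a non-profit; no employee is paid on commission. But: (e) operates — a current Standing Exemption Letter is held. (b) is therefore removed.
None of the exceptions is available; § 14.7 applies in full.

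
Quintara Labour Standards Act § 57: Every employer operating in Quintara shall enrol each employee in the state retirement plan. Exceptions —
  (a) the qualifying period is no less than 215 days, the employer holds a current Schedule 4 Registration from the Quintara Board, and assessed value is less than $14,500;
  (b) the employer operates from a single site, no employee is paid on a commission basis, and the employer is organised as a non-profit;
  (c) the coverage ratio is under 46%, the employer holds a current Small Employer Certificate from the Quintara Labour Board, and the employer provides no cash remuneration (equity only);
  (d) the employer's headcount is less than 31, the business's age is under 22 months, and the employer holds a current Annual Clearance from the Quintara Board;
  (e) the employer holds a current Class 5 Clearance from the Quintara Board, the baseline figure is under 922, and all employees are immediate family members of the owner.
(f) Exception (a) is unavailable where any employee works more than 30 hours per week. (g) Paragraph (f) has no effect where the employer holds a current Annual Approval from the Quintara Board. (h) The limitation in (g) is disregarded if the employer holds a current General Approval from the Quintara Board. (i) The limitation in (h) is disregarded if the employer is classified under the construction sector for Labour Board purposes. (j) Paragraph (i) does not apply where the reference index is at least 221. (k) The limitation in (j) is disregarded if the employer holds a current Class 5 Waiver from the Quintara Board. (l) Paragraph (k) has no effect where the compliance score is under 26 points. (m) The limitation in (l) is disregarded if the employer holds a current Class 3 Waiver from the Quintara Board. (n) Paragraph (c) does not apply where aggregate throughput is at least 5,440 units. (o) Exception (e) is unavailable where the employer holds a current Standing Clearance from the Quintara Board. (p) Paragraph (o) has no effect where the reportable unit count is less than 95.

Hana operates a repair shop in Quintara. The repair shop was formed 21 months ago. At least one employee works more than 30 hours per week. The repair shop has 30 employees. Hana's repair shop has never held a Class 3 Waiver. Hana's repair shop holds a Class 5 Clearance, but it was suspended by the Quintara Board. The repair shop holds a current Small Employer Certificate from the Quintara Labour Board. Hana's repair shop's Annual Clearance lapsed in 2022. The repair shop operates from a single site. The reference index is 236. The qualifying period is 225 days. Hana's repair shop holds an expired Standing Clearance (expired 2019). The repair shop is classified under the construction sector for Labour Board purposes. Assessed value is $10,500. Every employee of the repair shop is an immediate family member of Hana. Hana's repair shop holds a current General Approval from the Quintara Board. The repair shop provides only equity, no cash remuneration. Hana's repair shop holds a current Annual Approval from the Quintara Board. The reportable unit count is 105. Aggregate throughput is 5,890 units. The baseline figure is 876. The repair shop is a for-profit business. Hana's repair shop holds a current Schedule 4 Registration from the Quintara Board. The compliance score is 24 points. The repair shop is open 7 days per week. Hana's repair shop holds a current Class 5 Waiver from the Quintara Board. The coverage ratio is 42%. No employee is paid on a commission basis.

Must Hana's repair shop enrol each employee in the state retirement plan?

All of (a)'s requirements are met (the qualifying period is 225 days, meeting the 215 days threshold; a current Schedule 4 Registration is held; assessed value is $10,500, less than the $14,500 limit). But applying paragraphs (f)–(m): (f) is engaged — at least one employee exceeds 30 hours/week. (g) would limit (f) — a current Annual Approval is held — but (h) sets (g) aside: (h) operates against (g): a current General Approval is held. (i) is engaged (the repair shop is classified under the construction sector), but is displaced by (j): (j) operates against (i): the reference index is 236, meeting the 221 threshold. (k) would limit (j) — a current Class 5 Waiver is held — but (l) sets (k) aside: (l) is engaged — the compliance score is 24 points, under the 26 points limit. (m), which would lift (l), does not operate here — no current Class 3 Waiver is held. So (a) is unavailable.
Exception (b) does not apply: the employer is for-profit.
Exception (c): the coverage ratio is 42%, under the 46% limit; a current Small Employer Certificate is held; remuneration is equity-only — every condition holds. But applying paragraph (n): (n) operates — aggregate throughput is 5,890 units, meeting the 5,440 units threshold. So (c) is unavailable.
Exception (d) fails — the Annual Clearance is not current.
Exception (e) requires that the employer holds a current Class 5 Clearance from the Quintara Board; but the Class 5 Clearance is not current, so (e) is unavailable.
No exception displaces § 57.

Yes — Hana's repair shop must enrol each employee in the state retirement plan.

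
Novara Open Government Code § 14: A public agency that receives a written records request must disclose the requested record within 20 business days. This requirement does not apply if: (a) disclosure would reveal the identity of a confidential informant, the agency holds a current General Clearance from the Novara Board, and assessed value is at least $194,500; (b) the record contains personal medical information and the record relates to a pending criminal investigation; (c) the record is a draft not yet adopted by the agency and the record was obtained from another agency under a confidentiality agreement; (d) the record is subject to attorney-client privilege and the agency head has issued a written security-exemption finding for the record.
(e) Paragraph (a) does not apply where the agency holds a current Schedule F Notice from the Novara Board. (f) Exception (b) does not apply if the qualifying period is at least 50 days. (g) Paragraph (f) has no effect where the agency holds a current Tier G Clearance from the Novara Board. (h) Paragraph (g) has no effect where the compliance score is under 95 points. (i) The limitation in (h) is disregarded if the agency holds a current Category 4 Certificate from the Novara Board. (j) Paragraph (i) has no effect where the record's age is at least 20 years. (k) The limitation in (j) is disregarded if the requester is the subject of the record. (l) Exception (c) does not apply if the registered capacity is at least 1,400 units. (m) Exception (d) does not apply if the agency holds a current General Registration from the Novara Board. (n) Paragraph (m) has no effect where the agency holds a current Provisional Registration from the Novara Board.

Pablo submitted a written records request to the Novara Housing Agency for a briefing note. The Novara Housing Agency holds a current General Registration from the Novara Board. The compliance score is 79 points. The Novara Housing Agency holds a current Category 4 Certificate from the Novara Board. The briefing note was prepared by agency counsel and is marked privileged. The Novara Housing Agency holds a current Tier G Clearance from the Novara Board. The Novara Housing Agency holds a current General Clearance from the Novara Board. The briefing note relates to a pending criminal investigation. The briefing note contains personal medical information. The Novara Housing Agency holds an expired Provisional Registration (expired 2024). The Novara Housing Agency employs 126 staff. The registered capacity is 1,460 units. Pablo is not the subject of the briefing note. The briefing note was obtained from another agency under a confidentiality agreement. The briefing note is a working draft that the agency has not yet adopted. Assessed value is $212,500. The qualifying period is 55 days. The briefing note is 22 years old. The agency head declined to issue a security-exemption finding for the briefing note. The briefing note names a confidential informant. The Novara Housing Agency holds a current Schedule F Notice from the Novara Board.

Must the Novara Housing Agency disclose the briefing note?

Exception (a): the briefing note names a confidential informant; a current General Clearance is held; assessed value is $212,500, meeting the $194,500 threshold — every condition holds. However, paragraph (e) must be considered: (e) operates against (a): a current Schedule F Notice is held. So (a) is unavailable.
Exception (b): the briefing note contains personal medical information; the briefing note relates to a pending investigation — every condition holds. However, paragraphs (f)–(k) must be considered: (f) operates against (b): the qualifying period is 55 days, meeting the 50 days threshold. (g) operates (a current Tier G Clearance is held), but is itself disapplied by (h): (h) operates against (g): the compliance score is 79 points, under the 95 points limit. (i) would limit (h) — a current Category 4 Certificate is held — but (j) sets (i) aside: (j) applies — the record's age is 22 years, meeting the 20 years threshold. (k), which would lift (j), is not triggered — Pablo is not the subject of the briefing note. Exception (b) does not apply.
Exception (c): the briefing note is an unadopted draft; the briefing note was obtained under a confidentiality agreement — every condition holds. Turning to paragraph (l): (l) operates against (c): the registered capacity is 1,460 units, meeting the 1,400 units threshold. Exception (c) does not apply.
Exception (d) requires that the agency head has issued a written security-exemption finding for the record; but the agency head declined to issue a security-exemption finding, so (d) is unavailable.
Every exception is unavailable, so the rule governs.

Yes — the Novara Housing Agency must disclose the briefing note.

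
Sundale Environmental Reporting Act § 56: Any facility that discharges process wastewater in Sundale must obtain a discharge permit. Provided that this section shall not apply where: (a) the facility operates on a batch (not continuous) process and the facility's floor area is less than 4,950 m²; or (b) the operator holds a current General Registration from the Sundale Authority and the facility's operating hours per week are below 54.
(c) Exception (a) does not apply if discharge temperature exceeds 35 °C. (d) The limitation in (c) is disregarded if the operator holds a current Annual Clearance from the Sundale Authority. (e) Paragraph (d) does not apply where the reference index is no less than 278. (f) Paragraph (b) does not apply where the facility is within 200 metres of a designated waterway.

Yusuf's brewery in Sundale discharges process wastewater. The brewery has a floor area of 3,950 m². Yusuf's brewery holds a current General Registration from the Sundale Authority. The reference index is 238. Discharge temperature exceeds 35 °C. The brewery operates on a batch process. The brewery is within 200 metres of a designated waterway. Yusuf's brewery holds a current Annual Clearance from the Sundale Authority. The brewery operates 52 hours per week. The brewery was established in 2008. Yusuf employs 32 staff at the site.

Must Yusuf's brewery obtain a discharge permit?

Exception (a): the facility operates on a batch process; the facility's floor area is 3,950 m², less than the 4,950 m² limit — every condition holds. Applying paragraphs (c)–(e): (c) would limit (a) — discharge temperature exceeds 35 °C — but (d) sets (c) aside: (d) operates against (c): a current Annual Clearance is held. (e) is not engaged (the reference index is 238, short of 278), so (d) stands. (a) remains available.
All of (b)'s requirements are met (a current General Registration is held; the facility's operating hours per week are 52, below the 54 limit). But applying paragraph (f): (f) operates — the brewery is within 200 m of a designated waterway. Exception (b) does not apply.

No — exception (a) applies; Yusuf's brewery is not required to obtain a discharge permit.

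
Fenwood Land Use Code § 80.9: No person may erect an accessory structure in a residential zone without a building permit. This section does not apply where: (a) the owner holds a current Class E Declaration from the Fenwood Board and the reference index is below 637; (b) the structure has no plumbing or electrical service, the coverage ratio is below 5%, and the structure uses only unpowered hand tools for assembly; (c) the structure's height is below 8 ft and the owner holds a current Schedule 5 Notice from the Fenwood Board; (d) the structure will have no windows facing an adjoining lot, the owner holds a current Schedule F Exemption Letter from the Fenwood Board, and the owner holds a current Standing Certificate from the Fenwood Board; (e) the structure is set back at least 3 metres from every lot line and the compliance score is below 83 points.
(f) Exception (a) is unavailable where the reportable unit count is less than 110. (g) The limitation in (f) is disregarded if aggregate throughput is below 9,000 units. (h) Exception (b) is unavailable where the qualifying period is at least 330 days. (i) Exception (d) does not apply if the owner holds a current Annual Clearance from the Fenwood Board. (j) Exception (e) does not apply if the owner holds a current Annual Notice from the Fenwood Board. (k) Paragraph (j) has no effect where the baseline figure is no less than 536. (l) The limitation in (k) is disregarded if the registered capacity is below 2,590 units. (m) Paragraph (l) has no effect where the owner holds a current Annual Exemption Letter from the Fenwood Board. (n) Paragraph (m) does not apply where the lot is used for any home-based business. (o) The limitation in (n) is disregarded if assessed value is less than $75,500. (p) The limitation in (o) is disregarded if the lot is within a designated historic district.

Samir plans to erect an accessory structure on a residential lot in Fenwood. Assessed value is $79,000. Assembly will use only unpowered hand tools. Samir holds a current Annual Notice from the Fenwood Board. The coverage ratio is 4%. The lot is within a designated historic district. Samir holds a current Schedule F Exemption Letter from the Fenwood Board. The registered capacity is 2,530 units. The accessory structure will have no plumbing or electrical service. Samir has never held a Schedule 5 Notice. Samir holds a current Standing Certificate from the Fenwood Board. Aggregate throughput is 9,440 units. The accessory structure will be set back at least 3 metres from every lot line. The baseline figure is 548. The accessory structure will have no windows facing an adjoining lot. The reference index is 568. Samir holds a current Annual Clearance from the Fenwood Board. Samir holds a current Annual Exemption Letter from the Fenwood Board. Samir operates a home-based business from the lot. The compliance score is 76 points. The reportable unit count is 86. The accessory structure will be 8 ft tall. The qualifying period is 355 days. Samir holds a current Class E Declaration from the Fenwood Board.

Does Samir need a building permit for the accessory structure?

Yes — Samir must obtain a building permit.

All of (a)'s requirements are met (a current Class E Declaration is held; the reference index is 568, below the 637 limit). Turning to paragraphs (f)–(g): (f) operates against (a): the reportable unit count is 86, less than the 110 limit. (g) is inapplicable (aggregate throughput is 9,440 units, not below 9,000 units), so (f) stands. Exception (a) does not apply.
Exception (b): there is no plumbing or electrical service; the coverage ratio is 4%, below the 5% limit; assembly uses only hand tools — every condition holds. But: (h) operates — the qualifying period is 355 days, meeting the 330 days threshold. (b) is therefore removed.
Exception (c) fails — the structure's height is 8 ft, not below 8 ft.
Exception (d): no windows face an adjoining lot; a current Schedule F Exemption Letter is held; a current Standing Certificate is held — every condition holds. But: (i) operates against (d): a current Annual Clearance is held. So (d) is unavailable.
Exception (e): the setback is at least 3 m on every side; the compliance score is 76 points, below the 83 points limit — every condition holds. But: (j) is triggered — a current Annual Notice is held. (k) operates (the baseline figure is 548, meeting the 536 threshold), but is set aside by (l): (l) applies — the registered capacity is 2,530 units, below the 2,590 units limit. (m) applies (a current Annual Exemption Letter is held), but yields to (n): (n) is triggered — a home-based business operates on the lot. (o) is not triggered (assessed value is $79,000, not less than $75,500), so (n) stands. So (e) is unavailable.
None of the exceptions is available; § 80.9 applies in full.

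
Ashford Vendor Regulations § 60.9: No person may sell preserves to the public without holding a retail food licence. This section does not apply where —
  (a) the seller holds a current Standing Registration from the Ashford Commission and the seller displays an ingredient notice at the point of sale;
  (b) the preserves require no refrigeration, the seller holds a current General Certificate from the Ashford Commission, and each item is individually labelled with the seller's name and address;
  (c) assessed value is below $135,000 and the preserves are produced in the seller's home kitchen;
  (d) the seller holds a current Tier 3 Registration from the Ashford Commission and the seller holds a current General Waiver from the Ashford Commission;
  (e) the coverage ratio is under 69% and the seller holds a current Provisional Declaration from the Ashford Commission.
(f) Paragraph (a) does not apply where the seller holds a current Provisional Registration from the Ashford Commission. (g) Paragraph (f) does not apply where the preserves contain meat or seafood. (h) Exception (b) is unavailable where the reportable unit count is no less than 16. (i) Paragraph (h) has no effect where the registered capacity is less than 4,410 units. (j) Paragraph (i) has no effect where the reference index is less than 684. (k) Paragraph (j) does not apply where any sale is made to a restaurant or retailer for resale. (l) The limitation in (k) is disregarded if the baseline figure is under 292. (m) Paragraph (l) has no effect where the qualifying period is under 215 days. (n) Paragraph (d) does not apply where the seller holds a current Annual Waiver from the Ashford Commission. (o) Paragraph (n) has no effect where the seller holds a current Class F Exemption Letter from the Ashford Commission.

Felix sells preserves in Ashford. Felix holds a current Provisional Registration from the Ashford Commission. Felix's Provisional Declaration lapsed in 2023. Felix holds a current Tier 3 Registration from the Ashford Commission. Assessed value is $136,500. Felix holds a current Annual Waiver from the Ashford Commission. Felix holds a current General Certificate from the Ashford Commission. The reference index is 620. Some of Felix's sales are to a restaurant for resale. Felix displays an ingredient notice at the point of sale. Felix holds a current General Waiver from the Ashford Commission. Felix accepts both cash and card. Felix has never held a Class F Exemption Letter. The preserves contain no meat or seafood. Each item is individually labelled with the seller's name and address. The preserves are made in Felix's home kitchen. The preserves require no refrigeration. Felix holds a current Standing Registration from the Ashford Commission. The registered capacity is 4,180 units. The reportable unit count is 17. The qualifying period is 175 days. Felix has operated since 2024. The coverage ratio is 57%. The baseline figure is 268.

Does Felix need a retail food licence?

Exception (a) is satisfied on its face — a current Standing Registration is held; an ingredient notice is displayed. But: (f) operates — a current Provisional Registration is held. (g) is not engaged (the preserves contain no meat or seafood), so (f) stands. Exception (a) does not apply.
All of (b)'s requirements are met (the preserves are shelf-stable; a current General Certificate is held; items are individually labelled). Under paragraphs (h)–(m): (h) is triggered (the reportable unit count is 17, meeting the 16 threshold), but is displaced by (i): (i) is triggered — the registered capacity is 4,180 units, less than the 4,410 units limit. (j) operates (the reference index is 620, less than the 684 limit), but is set aside by (k): (k) operates against (j): some sales are to a restaurant for resale. (l) would limit (k) — the baseline figure is 268, under the 292 limit — but (m) sets (l) aside: (m) operates against (l): the qualifying period is 175 days, under the 215 days limit. (b) remains available.
Exception (c) requires that assessed value is below $135,000; but assessed value is $136,500, not below $135,000, so (c) is unavailable.
All of (d)'s requirements are met (a current Tier 3 Registration is held; a current General Waiver is held). Turning to paragraphs (n)–(o): (n) operates against (d): a current Annual Waiver is held. (o) is not engaged (the Class F Exemption Letter is not current), so (n) stands. So (d) is unavailable.
Exception (e) does not apply: no current Provisional Declaration is held.

No — exception (b) applies; Felix is not required to hold a retail food licence.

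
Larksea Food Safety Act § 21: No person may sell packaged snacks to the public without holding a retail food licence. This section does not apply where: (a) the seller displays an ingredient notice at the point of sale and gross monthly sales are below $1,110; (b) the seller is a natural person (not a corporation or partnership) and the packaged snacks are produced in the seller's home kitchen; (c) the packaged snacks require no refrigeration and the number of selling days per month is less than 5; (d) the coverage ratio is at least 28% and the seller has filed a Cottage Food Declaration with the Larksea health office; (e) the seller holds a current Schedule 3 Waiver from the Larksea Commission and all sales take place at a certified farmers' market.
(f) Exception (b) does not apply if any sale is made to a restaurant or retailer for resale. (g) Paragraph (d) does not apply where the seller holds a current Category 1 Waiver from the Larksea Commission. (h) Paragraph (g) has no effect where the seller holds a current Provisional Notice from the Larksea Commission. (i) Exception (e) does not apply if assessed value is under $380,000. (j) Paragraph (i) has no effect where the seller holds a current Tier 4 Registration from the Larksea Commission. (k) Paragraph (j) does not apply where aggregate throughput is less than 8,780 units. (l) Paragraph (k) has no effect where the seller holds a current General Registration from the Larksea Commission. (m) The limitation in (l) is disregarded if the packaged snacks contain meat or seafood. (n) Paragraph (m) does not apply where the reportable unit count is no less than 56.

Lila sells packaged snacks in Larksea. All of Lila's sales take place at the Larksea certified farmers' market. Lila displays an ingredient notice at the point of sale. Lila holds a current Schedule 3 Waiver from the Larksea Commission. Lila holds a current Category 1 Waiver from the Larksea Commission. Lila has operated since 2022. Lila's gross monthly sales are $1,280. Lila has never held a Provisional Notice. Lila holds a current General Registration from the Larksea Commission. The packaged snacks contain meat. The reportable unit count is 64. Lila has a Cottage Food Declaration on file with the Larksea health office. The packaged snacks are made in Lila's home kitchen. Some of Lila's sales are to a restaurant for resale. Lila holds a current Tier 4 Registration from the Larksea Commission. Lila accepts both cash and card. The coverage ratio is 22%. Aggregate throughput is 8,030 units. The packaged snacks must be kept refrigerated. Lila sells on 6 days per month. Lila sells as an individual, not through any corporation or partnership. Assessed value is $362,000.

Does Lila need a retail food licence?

Exception (a) requires that gross monthly sales are below $1,110; but gross monthly sales are $1,280, not below $1,110, so (a) is unavailable.
Exception (b) is satisfied on its face — the seller is a natural person; the packaged snacks are home-kitchen produced. Turning to paragraph (f): (f) operates against (b): some sales are to a restaurant for resale. So (b) is unavailable.
Exception (c) requires that the packaged snacks require no refrigeration; but the packaged snacks require refrigeration, so (c) is unavailable.
Exception (d) requires that the coverage ratio is at least 28%; but the coverage ratio is 22%, short of 28%, so (d) is unavailable.
Exception (e)'s conditions are all satisfied: a current Schedule 3 Waiver is held; all sales are at a certified farmers' market. Under paragraphs (i)–(n): (i) would limit (e) — assessed value is $362,000, under the $380,000 limit — but (j) sets (i) aside: (j) operates against (i): a current Tier 4 Registration is held. (k) applies (aggregate throughput is 8,030 units, less than the 8,780 units limit), but yields to (l): (l) operates against (k): a current General Registration is held. (m) applies (the packaged snacks contain meat), but is itself disapplied by (n): (n) is triggered — the reportable unit count is 64, meeting the 56 threshold. So (e) applies.

No — exception (e) applies; Lila is not required to hold a retail food licence.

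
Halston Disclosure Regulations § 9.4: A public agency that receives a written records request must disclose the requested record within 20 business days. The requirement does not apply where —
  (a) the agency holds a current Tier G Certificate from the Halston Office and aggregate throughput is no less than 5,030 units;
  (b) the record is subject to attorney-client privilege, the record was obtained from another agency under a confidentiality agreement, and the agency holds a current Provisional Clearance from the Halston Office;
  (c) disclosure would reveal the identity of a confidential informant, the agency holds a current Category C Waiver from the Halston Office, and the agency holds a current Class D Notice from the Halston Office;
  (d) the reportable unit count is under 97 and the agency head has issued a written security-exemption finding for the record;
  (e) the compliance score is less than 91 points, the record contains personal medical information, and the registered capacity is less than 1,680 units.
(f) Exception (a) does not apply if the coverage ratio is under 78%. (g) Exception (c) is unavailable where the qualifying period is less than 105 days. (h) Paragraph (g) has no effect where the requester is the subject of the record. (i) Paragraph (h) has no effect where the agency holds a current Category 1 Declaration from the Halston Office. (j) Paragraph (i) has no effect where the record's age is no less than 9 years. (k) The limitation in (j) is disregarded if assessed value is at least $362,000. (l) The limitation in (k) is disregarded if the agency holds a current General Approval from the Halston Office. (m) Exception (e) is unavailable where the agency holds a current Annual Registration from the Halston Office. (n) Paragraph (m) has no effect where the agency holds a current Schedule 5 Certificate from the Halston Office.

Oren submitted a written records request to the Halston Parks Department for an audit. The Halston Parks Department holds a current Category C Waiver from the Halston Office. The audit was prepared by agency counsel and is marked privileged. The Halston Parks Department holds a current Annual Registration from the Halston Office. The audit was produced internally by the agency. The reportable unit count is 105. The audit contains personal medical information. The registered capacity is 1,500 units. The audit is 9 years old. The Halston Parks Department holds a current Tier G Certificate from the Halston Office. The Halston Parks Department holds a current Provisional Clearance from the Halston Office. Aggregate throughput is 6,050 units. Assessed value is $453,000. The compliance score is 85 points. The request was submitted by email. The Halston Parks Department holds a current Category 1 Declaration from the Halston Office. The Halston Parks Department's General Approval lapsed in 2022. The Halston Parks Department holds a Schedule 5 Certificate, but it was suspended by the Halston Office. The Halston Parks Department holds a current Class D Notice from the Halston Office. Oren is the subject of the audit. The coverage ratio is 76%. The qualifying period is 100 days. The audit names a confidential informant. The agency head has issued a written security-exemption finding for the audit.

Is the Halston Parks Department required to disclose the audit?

All of (a)'s requirements are met (a current Tier G Certificate is held; aggregate throughput is 6,050 units, meeting the 5,030 units threshold). But applying paragraph (f): (f) operates against (a): the coverage ratio is 76%, under the 78% limit. So (a) is unavailable.
Exception (b) requires that the record was obtained from another agency under a confidentiality agreement; but the audit was produced internally, so (b) is unavailable.
Exception (c) is satisfied on its face — the audit names a confidential informant; a current Category C Waiver is held; a current Class D Notice is held. But applying paragraphs (g)–(l): (g) operates — the qualifying period is 100 days, less than the 105 days limit. (h) operates (Oren is the subject of the audit), but is displaced by (i): (i) operates against (h): a current Category 1 Declaration is held. (j) operates (the record's age is 9 years, meeting the 9 years threshold), but yields to (k): (k) operates against (j): assessed value is $453,000, meeting the $362,000 threshold. (l) is inapplicable (there is no General Approval in force), so (k) stands. So (c) is unavailable.
Exception (d) does not apply: the reportable unit count is 105, not under 97.
All of (e)'s requirements are met (the compliance score is 85 points, less than the 91 points limit; the audit contains personal medical information; the registered capacity is 1,500 units, less than the 1,680 units limit). But applying paragraphs (m)–(n): (m) operates against (e): a current Annual Registration is held. (n) does not operate here (there is no Schedule 5 Certificate in force), so (m) stands. So (e) is unavailable.
No exception applies. The general rule governs.

Yes — the Halston Parks Department must disclose the audit.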